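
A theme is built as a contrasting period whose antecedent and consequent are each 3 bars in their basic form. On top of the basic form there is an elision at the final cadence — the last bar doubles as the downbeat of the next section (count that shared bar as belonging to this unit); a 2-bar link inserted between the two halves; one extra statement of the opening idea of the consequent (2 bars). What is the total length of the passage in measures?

10 measures

Basic contrasting period: 3 + 3 = 6 bars.
6 (basic form) + 2 (link) + 2 (extra statement) = 10.
The elision shares a bar with the next section but does not change this unit's count.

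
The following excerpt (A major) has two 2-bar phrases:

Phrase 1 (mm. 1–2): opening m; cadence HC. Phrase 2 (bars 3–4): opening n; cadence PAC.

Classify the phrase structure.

contrasting period

Phrase 1 ends with a half cadence (weaker) and phrase 2 with a perfect authentic cadence (stronger): antecedent + consequent = a period.
The two phrases open with different material (m / n), so the period is contrasting.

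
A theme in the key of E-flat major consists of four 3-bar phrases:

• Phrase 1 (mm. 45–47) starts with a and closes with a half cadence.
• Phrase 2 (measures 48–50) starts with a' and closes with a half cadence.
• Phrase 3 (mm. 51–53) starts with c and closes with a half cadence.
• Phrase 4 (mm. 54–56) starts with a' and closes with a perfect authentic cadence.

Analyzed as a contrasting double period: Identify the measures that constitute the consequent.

In a double period the four phrases pair into a large antecedent (phrases 1–2, ending half cadence) and a large consequent (phrases 3–4, ending perfect authentic cadence). The consequent spans mm. 51-56.

measures 51–56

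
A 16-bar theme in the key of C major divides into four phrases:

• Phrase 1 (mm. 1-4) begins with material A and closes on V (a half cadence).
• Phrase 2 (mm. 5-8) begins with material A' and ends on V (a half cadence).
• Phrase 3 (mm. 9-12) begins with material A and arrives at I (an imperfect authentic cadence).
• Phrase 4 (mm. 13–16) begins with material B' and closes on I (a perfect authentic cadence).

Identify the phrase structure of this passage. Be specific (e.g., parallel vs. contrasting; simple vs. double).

parallel double period

Four phrases in two halves: the first half (measures 1–8) ends with a half cadence, the second (measures 9-16) with a perfect authentic cadence — a large antecedent–consequent pair, i.e. a double period.
Phrase 3 begins with the same material as phrase 1, making it parallel.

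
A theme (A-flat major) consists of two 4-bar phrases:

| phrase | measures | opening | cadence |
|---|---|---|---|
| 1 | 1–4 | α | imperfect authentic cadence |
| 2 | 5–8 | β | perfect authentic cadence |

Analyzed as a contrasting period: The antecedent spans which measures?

measures 1–4

The antecedent is the phrase ending with the weaker cadence (imperfect authentic cadence, phrase 1) and the consequent the one ending more conclusively (perfect authentic cadence, phrase 2); the antecedent is mm. 1–4.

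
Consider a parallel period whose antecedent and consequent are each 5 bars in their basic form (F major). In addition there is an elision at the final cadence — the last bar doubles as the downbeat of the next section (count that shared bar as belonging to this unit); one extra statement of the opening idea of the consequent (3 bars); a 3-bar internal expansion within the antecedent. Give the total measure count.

Basic parallel period: 5 + 5 = 10 bars.
10 (basic form) + 3 (extra statement) + 3 (internal expansion) = 16.
The elision shares a bar with the next section but does not change this unit's count.

16 measures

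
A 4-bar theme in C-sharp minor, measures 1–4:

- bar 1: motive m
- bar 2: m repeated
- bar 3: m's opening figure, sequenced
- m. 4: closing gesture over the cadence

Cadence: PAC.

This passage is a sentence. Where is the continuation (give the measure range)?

measures 3–4

After the presentation (measures 1-2), the continuation covers the fragmentation through the cadence: mm. 3-4.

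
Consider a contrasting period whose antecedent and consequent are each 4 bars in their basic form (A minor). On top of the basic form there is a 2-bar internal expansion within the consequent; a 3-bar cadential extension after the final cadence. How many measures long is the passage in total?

13 measures

Basic contrasting period: 4 + 4 = 8 bars.
8 (basic form) + 2 (internal expansion) + 3 (cadential extension) = 13.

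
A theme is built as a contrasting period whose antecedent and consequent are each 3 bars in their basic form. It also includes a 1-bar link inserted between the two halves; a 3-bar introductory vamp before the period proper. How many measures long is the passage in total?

10 measures

Basic contrasting period: 3 + 3 = 6 bars.
6 (basic form) + 1 (link) + 3 (introduction) = 10.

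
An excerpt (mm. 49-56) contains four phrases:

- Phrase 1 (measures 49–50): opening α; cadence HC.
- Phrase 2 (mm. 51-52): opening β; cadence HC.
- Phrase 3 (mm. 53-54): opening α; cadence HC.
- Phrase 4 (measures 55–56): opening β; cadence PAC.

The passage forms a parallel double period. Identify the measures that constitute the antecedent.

In a double period the four phrases pair into a large antecedent (phrases 1–2, ending half cadence) and a large consequent (phrases 3–4, ending perfect authentic cadence). The antecedent spans mm. 49–52.

measures 49–52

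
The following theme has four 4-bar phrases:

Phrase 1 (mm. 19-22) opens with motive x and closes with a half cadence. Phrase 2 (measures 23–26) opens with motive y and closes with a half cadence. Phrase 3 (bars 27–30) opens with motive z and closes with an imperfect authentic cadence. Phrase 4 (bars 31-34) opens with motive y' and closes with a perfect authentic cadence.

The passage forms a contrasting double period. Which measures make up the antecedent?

In a double period the four phrases pair into a large antecedent (phrases 1–2, ending half cadence) and a large consequent (phrases 3–4, ending perfect authentic cadence). The antecedent spans mm. 19–26.

measures 19–26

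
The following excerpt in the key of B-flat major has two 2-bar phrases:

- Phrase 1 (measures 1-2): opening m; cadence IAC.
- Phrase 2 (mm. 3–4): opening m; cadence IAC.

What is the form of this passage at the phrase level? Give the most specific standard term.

repeated phrase

Both phrases have the same opening (m) and the same cadence (imperfect authentic cadence): the second is a restatement, not a consequent, so this is a repeated phrase rather than a period.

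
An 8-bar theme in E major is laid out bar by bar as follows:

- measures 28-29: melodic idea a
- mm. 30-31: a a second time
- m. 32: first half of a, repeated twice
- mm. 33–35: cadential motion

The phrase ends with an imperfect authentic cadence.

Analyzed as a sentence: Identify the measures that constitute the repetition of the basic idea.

measures 30–31

The presentation of a sentence is the basic idea (bars 28-29) plus its repetition (bars 30–31); the repetition of the basic idea is therefore mm. 30–31.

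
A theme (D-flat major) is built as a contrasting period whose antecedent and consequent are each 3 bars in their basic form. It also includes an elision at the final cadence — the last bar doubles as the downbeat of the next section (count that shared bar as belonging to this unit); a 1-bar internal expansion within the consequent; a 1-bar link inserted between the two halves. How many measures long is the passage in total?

Basic contrasting period: 3 + 3 = 6 bars.
6 (basic form) + 1 (internal expansion) + 1 (link) = 8.
The elision shares a bar with the next section but does not change this unit's count.

8 measures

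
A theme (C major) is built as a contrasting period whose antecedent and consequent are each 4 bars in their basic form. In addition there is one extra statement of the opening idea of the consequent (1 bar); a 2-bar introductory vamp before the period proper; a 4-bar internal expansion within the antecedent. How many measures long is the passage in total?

15 measures

Basic contrasting period: 4 + 4 = 8 bars.
8 (basic form) + 1 (extra statement) + 2 (introduction) + 4 (internal expansion) = 15.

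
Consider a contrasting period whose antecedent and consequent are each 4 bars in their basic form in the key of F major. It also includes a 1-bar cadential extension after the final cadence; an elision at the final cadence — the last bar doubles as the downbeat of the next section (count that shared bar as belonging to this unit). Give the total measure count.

Basic contrasting period: 4 + 4 = 8 bars.
8 (basic form) + 1 (cadential extension) = 9.
The elision shares a bar with the next section but does not change this unit's count.

9 measures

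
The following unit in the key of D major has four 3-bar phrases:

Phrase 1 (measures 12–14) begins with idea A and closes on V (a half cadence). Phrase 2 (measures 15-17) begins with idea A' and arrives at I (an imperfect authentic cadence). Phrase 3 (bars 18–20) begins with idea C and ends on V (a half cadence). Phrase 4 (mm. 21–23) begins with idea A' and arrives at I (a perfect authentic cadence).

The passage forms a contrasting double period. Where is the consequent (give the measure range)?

In a double period the four phrases pair into a large antecedent (phrases 1–2, ending imperfect authentic cadence) and a large consequent (phrases 3–4, ending perfect authentic cadence). The consequent spans bars 18–23.

measures 18–23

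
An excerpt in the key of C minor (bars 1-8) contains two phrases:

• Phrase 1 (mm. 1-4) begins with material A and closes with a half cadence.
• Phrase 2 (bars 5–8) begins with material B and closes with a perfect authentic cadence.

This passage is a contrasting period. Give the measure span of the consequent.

The antecedent is the phrase ending with the weaker cadence (half cadence, phrase 1) and the consequent the one ending more conclusively (perfect authentic cadence, phrase 2); the consequent is mm. 5–8.

measures 5–8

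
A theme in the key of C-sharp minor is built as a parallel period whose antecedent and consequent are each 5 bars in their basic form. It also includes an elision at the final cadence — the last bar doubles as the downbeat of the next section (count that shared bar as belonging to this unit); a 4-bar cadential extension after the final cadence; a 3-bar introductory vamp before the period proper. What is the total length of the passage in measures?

17 measures

Basic parallel period: 5 + 5 = 10 bars.
10 (basic form) + 4 (cadential extension) + 3 (introduction) = 17.
The elision shares a bar with the next section but does not change this unit's count.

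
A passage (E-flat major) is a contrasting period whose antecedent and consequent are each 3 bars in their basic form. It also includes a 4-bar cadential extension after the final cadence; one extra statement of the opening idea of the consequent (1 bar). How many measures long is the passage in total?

11 measures

Basic contrasting period: 3 + 3 = 6 bars.
6 (basic form) + 4 (cadential extension) + 1 (extra statement) = 11.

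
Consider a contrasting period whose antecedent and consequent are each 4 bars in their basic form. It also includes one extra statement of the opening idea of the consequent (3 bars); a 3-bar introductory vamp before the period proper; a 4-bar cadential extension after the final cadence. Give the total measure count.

18 measures

Basic contrasting period: 4 + 4 = 8 bars.
8 (basic form) + 3 (extra statement) + 3 (introduction) + 4 (cadential extension) = 18.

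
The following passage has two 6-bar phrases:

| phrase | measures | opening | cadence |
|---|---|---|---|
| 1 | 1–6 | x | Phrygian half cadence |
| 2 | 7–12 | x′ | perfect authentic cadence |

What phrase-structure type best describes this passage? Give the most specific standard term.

Phrase 1 ends with a Phrygian half cadence (weaker) and phrase 2 with a perfect authentic cadence (stronger): antecedent + consequent = a period.
The two phrases open with the same material (x / x′), so the period is parallel.

parallel period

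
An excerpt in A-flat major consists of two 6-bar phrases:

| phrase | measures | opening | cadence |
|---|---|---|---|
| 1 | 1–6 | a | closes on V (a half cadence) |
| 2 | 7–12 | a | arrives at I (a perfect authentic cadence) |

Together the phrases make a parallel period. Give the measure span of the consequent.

measures 7–12

The phrase ending with the weaker cadence (half cadence) is the antecedent; the one ending more conclusively (perfect authentic cadence) is the consequent. The consequent is measures 7–12.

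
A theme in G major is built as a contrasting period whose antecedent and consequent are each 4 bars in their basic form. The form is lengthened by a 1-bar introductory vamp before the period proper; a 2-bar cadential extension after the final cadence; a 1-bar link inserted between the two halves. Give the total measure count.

12 measures

Basic contrasting period: 4 + 4 = 8 bars.
8 (basic form) + 1 (introduction) + 2 (cadential extension) + 1 (link) = 12.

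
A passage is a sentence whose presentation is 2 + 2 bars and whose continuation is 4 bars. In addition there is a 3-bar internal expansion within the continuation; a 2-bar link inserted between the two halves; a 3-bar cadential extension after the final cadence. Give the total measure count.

16 measures

Basic sentence: 2 + 2 + 4 = 8 bars.
8 (basic form) + 3 (internal expansion) + 2 (link) + 3 (cadential extension) = 16.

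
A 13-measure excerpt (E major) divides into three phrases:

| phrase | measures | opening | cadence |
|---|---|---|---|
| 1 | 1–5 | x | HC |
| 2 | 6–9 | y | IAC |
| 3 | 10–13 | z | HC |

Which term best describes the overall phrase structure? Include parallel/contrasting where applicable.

phrase group

The final phrase closes with a half cadence, which is not stronger than the preceding imperfect authentic cadence; the 3 phrases lack an overall antecedent–consequent design and so form a phrase group.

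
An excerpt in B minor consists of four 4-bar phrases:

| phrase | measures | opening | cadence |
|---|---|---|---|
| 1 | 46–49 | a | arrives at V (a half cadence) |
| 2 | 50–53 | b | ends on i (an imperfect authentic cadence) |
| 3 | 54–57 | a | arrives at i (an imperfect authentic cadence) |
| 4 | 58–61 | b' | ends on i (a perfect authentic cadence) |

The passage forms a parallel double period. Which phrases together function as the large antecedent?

In a double period the first pair of phrases (ending imperfect authentic cadence) is the large antecedent and the second pair (ending perfect authentic cadence) is the large consequent; the antecedent is phrases 1 and 2.

phrases 1 and 2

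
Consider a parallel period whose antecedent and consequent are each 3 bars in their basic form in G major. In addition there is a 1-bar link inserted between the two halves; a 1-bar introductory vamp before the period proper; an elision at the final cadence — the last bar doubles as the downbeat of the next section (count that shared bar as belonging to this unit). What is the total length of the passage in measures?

8 measures

Basic parallel period: 3 + 3 = 6 bars.
6 (basic form) + 1 (link) + 1 (introduction) = 8.
The elision shares a bar with the next section but does not change this unit's count.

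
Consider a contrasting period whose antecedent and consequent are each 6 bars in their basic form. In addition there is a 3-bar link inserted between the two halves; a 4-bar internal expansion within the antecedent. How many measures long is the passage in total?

19 measures

Basic contrasting period: 6 + 6 = 12 bars.
12 (basic form) + 3 (link) + 4 (internal expansion) = 19.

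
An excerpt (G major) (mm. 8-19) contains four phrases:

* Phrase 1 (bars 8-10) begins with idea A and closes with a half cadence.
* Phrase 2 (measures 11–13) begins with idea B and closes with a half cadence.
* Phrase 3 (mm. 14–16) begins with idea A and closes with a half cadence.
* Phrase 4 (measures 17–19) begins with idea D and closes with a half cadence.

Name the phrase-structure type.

Phrase 4 ends with a half cadence, no stronger than phrase 2's half cadence, so the four phrases do not form a double period; nor do phrases 3–4 duplicate 1–2, so it is not a repeated period. With no phrase reaching a conclusive cadence, the passage is a phrase group.

phrase group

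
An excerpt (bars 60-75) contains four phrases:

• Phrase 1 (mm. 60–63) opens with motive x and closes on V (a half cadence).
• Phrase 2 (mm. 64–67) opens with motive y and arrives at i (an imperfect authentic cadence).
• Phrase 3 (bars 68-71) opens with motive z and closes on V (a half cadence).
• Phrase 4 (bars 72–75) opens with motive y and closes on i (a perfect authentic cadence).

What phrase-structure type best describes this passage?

contrasting double period

Four phrases in two halves: the first half (mm. 60–67) ends with an imperfect authentic cadence, the second (mm. 68–75) with a perfect authentic cadence — a large antecedent–consequent pair, i.e. a double period.
Phrase 3 begins with different material from phrase 1, making it contrasting.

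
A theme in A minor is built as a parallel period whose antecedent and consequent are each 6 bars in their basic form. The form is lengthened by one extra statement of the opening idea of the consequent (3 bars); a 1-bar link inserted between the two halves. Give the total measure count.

16 measures

Basic parallel period: 6 + 6 = 12 bars.
12 (basic form) + 3 (extra statement) + 1 (link) = 16.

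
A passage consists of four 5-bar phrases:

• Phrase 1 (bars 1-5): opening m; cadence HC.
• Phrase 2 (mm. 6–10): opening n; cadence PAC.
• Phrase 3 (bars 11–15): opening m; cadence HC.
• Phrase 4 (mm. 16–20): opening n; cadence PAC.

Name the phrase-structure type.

The cadence pattern HC–PAC–HC–PAC is weak–strong twice, and phrases 3–4 restate phrases 1–2: a period heard twice, not a double period (which would end weakly at phrase 2).

repeated period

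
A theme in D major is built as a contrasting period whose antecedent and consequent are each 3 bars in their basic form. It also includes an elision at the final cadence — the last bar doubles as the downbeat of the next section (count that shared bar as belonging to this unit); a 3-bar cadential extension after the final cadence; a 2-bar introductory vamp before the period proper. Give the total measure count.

Basic contrasting period: 3 + 3 = 6 bars.
6 (basic form) + 3 (cadential extension) + 2 (introduction) = 11.
The elision shares a bar with the next section but does not change this unit's count.

11 measures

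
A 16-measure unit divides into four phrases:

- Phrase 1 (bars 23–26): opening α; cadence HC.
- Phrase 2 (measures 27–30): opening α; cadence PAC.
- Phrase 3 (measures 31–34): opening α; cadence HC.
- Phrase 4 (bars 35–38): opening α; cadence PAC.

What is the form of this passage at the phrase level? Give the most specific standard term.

repeated period

The cadence pattern HC–PAC–HC–PAC is weak–strong twice, and phrases 3–4 restate phrases 1–2: a period heard twice, not a double period (which would end weakly at phrase 2).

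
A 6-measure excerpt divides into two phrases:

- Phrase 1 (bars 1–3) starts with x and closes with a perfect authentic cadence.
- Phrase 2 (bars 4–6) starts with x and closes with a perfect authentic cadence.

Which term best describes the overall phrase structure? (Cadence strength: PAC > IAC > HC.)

repeated phrase

Both phrases have the same opening (x) and the same cadence (perfect authentic cadence): the second is a restatement, not a consequent, so this is a repeated phrase rather than a period.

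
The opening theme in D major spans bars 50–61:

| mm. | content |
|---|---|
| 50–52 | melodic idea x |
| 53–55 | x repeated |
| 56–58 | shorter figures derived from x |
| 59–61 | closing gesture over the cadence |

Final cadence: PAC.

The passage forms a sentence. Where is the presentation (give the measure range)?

measures 50–55

The presentation of a sentence is the basic idea (mm. 50–52) plus its repetition (bars 53–55); the presentation is therefore mm. 50–55.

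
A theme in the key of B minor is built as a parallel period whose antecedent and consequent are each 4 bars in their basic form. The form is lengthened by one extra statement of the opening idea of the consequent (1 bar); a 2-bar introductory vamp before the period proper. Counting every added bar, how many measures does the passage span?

11 measures

Basic parallel period: 4 + 4 = 8 bars.
8 (basic form) + 1 (extra statement) + 2 (introduction) = 11.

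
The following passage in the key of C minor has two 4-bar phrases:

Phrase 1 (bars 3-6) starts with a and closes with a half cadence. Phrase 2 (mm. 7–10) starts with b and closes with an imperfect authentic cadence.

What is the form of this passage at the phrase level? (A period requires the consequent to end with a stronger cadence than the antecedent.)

contrasting period

Phrase 1 ends with a half cadence (weaker) and phrase 2 with an imperfect authentic cadence (stronger): antecedent + consequent = a period.
The two phrases open with different material (a / b), so the period is contrasting.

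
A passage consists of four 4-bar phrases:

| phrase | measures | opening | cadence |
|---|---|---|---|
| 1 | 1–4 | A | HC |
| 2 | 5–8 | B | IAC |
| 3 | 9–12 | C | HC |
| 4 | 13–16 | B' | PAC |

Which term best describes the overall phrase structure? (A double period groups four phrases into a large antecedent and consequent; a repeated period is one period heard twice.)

contrasting double period

Four phrases in two halves: the first half (mm. 1–8) ends with an imperfect authentic cadence, the second (bars 9–16) with a perfect authentic cadence — a large antecedent–consequent pair, i.e. a double period.
Phrase 3 begins with different material from phrase 1, making it contrasting.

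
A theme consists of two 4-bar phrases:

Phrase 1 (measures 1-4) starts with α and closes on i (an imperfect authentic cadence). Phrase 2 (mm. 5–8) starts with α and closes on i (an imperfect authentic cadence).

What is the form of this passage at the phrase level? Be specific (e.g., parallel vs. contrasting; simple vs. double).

Both phrases have the same opening (α) and the same cadence (imperfect authentic cadence): the second is a restatement, not a consequent, so this is a repeated phrase rather than a period.

repeated phrase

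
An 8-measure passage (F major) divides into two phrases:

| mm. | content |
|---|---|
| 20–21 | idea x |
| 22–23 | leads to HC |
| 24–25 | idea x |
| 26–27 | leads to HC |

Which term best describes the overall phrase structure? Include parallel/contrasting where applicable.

Both phrases have the same opening (x) and the same cadence (half cadence): the second is a restatement, not a consequent, so this is a repeated phrase rather than a period.

repeated phrase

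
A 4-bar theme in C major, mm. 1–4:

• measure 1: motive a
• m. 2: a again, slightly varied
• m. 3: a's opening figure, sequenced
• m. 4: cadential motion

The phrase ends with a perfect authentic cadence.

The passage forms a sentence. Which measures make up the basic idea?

The presentation of a sentence is the basic idea (m. 1) plus its repetition (bar 2); the basic idea is therefore measure 1.

measures 1–1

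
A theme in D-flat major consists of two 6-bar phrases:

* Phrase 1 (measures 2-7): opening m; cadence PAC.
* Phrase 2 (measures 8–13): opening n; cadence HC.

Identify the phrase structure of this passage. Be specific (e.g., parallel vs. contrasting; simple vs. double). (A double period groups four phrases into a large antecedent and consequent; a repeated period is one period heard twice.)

phrase group

The second phrase closes with a half cadence, which is not stronger than the first phrase's perfect authentic cadence; without a weak→strong cadential pair there is no antecedent–consequent relationship, so this is a phrase group rather than a period.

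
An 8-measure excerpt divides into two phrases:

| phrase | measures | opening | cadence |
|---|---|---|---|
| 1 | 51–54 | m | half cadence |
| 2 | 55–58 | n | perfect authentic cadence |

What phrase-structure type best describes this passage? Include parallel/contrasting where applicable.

contrasting period

Phrase 1 ends with a half cadence (weaker) and phrase 2 with a perfect authentic cadence (stronger): antecedent + consequent = a period.
The two phrases open with different material (m / n), so the period is contrasting.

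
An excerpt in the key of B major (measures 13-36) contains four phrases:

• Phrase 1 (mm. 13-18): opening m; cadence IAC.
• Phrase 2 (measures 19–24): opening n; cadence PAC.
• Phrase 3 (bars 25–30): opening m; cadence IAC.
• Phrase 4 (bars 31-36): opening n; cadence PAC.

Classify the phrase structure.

repeated period

The cadence pattern IAC–PAC–IAC–PAC is weak–strong twice, and phrases 3–4 restate phrases 1–2: a period heard twice, not a double period (which would end weakly at phrase 2).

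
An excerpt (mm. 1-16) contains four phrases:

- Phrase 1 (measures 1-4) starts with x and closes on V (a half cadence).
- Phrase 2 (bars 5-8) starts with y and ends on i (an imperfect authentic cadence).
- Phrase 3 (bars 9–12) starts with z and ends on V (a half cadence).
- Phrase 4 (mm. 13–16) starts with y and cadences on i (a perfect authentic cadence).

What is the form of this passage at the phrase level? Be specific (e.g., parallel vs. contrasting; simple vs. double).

Four phrases in two halves: the first half (mm. 1-8) ends with an imperfect authentic cadence, the second (measures 9–16) with a perfect authentic cadence — a large antecedent–consequent pair, i.e. a double period.
Phrase 3 begins with different material from phrase 1, making it contrasting.

contrasting double period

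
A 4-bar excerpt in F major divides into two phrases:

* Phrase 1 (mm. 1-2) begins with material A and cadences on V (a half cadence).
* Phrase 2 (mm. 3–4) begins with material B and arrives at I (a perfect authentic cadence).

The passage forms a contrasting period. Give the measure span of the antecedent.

The antecedent is the phrase ending with the weaker cadence (half cadence, phrase 1) and the consequent the one ending more conclusively (perfect authentic cadence, phrase 2); the antecedent is mm. 1-2.

measures 1–2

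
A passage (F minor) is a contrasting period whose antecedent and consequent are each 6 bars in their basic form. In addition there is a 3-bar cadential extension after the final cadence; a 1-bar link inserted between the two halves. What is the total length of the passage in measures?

Basic contrasting period: 6 + 6 = 12 bars.
12 (basic form) + 3 (cadential extension) + 1 (link) = 16.

16 measures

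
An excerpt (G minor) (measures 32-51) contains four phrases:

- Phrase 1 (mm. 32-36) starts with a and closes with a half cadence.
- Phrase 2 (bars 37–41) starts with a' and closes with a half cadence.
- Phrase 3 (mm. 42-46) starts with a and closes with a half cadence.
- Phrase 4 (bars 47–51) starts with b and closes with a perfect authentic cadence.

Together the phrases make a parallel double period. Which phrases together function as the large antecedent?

In a double period the first pair of phrases (ending half cadence) is the large antecedent and the second pair (ending perfect authentic cadence) is the large consequent; the antecedent is phrases 1 and 2.

phrases 1 and 2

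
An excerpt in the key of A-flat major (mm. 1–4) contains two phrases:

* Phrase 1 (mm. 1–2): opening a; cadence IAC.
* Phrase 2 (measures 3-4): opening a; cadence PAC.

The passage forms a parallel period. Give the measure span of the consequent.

measures 3–4

The phrase ending with the weaker cadence (imperfect authentic cadence) is the antecedent; the one ending more conclusively (perfect authentic cadence) is the consequent. The consequent is measures 3–4.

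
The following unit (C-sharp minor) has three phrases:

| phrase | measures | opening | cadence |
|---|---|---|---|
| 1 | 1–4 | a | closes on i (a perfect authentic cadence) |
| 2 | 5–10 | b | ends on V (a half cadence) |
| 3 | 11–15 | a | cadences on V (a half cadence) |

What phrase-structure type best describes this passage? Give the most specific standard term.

phrase group

The final phrase closes with a half cadence, which is not stronger than the preceding half cadence; the 3 phrases lack an overall antecedent–consequent design and so form a phrase group.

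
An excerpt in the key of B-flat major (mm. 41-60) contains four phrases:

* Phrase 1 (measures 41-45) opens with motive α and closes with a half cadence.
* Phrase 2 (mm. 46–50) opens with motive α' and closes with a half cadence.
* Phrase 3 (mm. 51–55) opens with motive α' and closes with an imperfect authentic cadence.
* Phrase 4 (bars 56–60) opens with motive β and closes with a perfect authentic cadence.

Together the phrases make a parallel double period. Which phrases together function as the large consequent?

phrases 3 and 4

In a double period the first pair of phrases (ending half cadence) is the large antecedent and the second pair (ending perfect authentic cadence) is the large consequent; the consequent is phrases 3 and 4.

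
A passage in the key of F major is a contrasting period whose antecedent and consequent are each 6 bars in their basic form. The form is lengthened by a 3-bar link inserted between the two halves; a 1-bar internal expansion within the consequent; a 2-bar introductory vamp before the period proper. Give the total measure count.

Basic contrasting period: 6 + 6 = 12 bars.
12 (basic form) + 3 (link) + 1 (internal expansion) + 2 (introduction) = 18.

18 measures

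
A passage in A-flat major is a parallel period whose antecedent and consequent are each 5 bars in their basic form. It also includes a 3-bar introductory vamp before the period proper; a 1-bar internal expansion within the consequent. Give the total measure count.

Basic parallel period: 5 + 5 = 10 bars.
10 (basic form) + 3 (introduction) + 1 (internal expansion) = 14.

14 measures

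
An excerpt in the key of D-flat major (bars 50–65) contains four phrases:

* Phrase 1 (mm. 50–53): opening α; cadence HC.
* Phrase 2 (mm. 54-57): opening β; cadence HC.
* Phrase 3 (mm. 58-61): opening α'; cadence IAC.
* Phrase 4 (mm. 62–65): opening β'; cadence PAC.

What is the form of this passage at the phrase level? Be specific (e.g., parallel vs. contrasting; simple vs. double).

parallel double period

Four phrases in two halves: the first half (mm. 50–57) ends with a half cadence, the second (mm. 58–65) with a perfect authentic cadence — a large antecedent–consequent pair, i.e. a double period.
Phrase 3 begins with the same material as phrase 1, making it parallel.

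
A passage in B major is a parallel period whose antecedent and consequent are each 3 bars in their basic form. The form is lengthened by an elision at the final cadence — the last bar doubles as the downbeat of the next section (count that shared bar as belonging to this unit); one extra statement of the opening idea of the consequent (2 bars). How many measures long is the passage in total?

8 measures

Basic parallel period: 3 + 3 = 6 bars.
6 (basic form) + 2 (extra statement) = 8.
The elision shares a bar with the next section but does not change this unit's count.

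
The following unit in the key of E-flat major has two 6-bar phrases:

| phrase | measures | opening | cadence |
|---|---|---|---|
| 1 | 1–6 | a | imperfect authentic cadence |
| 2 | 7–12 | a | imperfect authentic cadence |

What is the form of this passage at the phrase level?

Both phrases have the same opening (a) and the same cadence (imperfect authentic cadence): the second is a restatement, not a consequent, so this is a repeated phrase rather than a period.

repeated phrase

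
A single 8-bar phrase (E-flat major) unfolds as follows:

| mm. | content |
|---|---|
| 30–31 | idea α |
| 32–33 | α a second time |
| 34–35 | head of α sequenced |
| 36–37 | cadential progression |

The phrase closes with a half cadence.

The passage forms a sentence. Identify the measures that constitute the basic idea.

measures 30–31

The presentation of a sentence is the basic idea (bars 30-31) plus its repetition (measures 32–33); the basic idea is therefore mm. 30–31.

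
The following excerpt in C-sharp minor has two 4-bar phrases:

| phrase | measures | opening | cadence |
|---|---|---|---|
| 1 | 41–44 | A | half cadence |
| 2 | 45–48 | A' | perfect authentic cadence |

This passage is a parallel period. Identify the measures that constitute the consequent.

The antecedent is the phrase ending with the weaker cadence (half cadence, phrase 1) and the consequent the one ending more conclusively (perfect authentic cadence, phrase 2); the consequent is bars 45–48.

measures 45–48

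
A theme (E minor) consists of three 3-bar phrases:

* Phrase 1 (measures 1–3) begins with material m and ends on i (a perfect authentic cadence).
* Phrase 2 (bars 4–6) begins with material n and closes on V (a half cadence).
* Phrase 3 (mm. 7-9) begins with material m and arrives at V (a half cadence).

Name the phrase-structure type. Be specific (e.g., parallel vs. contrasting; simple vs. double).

phrase group

The final phrase closes with a half cadence, which is not stronger than the preceding half cadence; the 3 phrases lack an overall antecedent–consequent design and so form a phrase group.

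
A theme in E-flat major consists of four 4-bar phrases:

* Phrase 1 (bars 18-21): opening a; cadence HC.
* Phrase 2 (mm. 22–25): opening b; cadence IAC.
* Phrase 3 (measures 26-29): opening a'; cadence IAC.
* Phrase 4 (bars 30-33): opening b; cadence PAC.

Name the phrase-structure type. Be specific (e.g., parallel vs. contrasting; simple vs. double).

parallel double period

Four phrases in two halves: the first half (bars 18–25) ends with an imperfect authentic cadence, the second (measures 26–33) with a perfect authentic cadence — a large antecedent–consequent pair, i.e. a double period.
Phrase 3 begins with the same material as phrase 1, making it parallel.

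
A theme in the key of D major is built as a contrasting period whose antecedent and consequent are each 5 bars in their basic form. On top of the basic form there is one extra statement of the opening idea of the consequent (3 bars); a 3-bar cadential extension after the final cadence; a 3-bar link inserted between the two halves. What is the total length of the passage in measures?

19 measures

Basic contrasting period: 5 + 5 = 10 bars.
10 (basic form) + 3 (extra statement) + 3 (cadential extension) + 3 (link) = 19.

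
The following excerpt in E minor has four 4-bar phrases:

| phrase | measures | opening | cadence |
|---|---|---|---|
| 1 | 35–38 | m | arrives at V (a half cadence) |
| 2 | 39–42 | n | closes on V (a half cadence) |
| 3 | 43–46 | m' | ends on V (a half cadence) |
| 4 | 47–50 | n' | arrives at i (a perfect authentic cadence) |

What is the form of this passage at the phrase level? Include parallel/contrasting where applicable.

Four phrases in two halves: the first half (mm. 35–42) ends with a half cadence, the second (mm. 43–50) with a perfect authentic cadence — a large antecedent–consequent pair, i.e. a double period.
Phrase 3 begins with the same material as phrase 1, making it parallel.

parallel double period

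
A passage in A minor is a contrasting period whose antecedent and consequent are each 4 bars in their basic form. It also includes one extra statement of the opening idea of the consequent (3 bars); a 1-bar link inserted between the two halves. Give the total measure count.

12 measures

Basic contrasting period: 4 + 4 = 8 bars.
8 (basic form) + 3 (extra statement) + 1 (link) = 12.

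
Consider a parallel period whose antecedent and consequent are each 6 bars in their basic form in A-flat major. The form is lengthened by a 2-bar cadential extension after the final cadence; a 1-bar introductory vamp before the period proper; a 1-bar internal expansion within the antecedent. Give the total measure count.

Basic parallel period: 6 + 6 = 12 bars.
12 (basic form) + 2 (cadential extension) + 1 (introduction) + 1 (internal expansion) = 16.

16 measures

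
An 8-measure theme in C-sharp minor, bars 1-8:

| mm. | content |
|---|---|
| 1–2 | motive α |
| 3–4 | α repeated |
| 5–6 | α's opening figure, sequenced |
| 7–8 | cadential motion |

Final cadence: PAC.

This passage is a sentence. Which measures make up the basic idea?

The presentation of a sentence is the basic idea (mm. 1-2) plus its repetition (measures 3-4); the basic idea is therefore mm. 1–2.

measures 1–2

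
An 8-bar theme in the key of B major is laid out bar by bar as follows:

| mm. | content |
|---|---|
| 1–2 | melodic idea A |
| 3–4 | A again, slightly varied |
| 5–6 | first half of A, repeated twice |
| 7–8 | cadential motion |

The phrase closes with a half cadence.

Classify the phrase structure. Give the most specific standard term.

sentence

Basic idea (bars 1–2) + its repetition (mm. 3-4) form the presentation; fragmentation and cadence (bars 5–8) form the continuation — the 8-bar whole is a sentence.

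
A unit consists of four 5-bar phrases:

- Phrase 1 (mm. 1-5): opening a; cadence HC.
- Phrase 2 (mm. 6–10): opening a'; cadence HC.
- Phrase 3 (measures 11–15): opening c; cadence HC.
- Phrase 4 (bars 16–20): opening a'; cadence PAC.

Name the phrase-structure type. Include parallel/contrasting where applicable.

contrasting double period

Four phrases in two halves: the first half (bars 1–10) ends with a half cadence, the second (mm. 11-20) with a perfect authentic cadence — a large antecedent–consequent pair, i.e. a double period.
Phrase 3 begins with different material from phrase 1, making it contrasting.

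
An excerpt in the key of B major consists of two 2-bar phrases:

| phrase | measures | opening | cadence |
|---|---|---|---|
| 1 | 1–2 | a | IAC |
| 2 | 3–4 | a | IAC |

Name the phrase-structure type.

repeated phrase

Both phrases have the same opening (a) and the same cadence (imperfect authentic cadence): the second is a restatement, not a consequent, so this is a repeated phrase rather than a period.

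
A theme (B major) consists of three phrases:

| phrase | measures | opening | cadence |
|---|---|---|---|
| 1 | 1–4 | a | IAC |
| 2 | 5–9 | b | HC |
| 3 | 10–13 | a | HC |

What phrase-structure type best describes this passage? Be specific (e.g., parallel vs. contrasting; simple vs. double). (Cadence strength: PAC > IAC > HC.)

The final phrase closes with a half cadence, which is not stronger than the preceding half cadence; the 3 phrases lack an overall antecedent–consequent design and so form a phrase group.

phrase group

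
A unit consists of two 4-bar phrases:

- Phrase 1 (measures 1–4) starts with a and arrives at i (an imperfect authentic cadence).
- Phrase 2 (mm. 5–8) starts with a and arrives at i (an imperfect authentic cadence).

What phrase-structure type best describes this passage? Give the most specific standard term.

repeated phrase

Both phrases have the same opening (a) and the same cadence (imperfect authentic cadence): the second is a restatement, not a consequent, so this is a repeated phrase rather than a period.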